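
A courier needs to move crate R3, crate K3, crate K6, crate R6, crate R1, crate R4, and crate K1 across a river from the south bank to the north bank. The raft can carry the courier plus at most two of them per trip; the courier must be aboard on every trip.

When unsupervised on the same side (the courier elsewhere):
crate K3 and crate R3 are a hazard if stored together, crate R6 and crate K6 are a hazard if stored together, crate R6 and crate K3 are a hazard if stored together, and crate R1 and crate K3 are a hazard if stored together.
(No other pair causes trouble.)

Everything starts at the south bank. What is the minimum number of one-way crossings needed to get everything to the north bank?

Counting alone: the courier can take at most 2 across per trip to the north bank, so moving all 7 needs at least 4 loaded trips out, with a return between consecutive ones — at least 7 crossings.
The plan below uses exactly 7 crossings, so it is optimal:
1. Courier goes to the north bank with crate K3 and crate K6.
2. Courier goes back to the south bank alone.
3. Courier goes to the north bank with crate K1 and crate R4.
4. Courier goes back to the south bank alone.
5. Courier goes to the north bank with crate R1 and crate R3.
6. Courier goes back to the south bank with crate K3.
7. Courier goes to the north bank with crate K3 and crate R6.

7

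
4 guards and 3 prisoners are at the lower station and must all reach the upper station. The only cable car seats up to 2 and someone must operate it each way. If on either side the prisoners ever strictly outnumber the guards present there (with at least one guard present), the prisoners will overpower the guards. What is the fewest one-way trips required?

11

Counting alone: each trip to the upper station takes at most 2 across and each return brings at least 1 back, so after t trips out (and t−1 returns) at most 2t − (t−1) of the 7 are across; that first reaches 7 at t = 6, so at least 11 crossings are needed.
The plan below uses exactly 11 crossings, so it is optimal:
1. 2 prisoners → the upper station.  (the lower station: 4G 1P; the upper station: 0G 2P)
2. 1 prisoner ← the lower station.  (the lower station: 4G 2P; the upper station: 0G 1P)
3. 2 prisoners → the upper station.  (the lower station: 4G 0P; the upper station: 0G 3P)
4. 1 prisoner ← the lower station.  (the lower station: 4G 1P; the upper station: 0G 2P)
5. 2 guards → the upper station.  (the lower station: 2G 1P; the upper station: 2G 2P)
6. 1 prisoner ← the lower station.  (the lower station: 2G 2P; the upper station: 2G 1P)
7. 1 guard and 1 prisoner → the upper station.  (the lower station: 1G 1P; the upper station: 3G 2P)
8. 1 guard ← the lower station.  (the lower station: 2G 1P; the upper station: 2G 2P)
9. 1 guard and 1 prisoner → the upper station.  (the lower station: 1G 0P; the upper station: 3G 3P)
10. 1 prisoner ← the lower station.  (the lower station: 1G 1P; the upper station: 3G 2P)
11. 1 guard and 1 prisoner → the upper station.  (the lower station: 0G 0P; the upper station: 4G 3P)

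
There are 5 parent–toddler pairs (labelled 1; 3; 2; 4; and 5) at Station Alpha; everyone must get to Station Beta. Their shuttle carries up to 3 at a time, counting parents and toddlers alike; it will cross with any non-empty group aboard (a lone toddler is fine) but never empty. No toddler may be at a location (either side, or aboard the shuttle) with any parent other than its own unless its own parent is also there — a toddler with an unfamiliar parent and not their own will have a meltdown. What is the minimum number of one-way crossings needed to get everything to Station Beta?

Counting alone: each trip to Station Beta takes at most 3 across and each return brings at least 1 back, so after t trips out (and t−1 returns) at most 3t − (t−1) of the 10 are across; that first reaches 10 at t = 5, so at least 9 crossings are needed.
The safety rule pushes this higher. Following every safe sequence of crossings, the most of the 10 that can be at Station Beta as the shuttle arrives there on crossing 9 is 9 — never all 10.
So no plan with fewer than 11 crossings exists, and this one achieves 11:
1. parent 1 and toddler 1 cross → Station Beta.
2. parent 1 crosses ← Station Alpha.
3. toddler 2, toddler 3, and toddler 4 cross → Station Beta.
4. toddler 1 crosses ← Station Alpha.
5. parent 2, parent 3, and parent 4 cross → Station Beta.
6. parent 3 and toddler 3 cross ← Station Alpha.
7. parent 1, parent 3, and parent 5 cross → Station Beta.
8. toddler 2 crosses ← Station Alpha.
9. toddler 1 and toddler 3 cross → Station Beta.
10. toddler 1 crosses ← Station Alpha.
11. toddler 1, toddler 2, and toddler 5 cross → Station Beta.

11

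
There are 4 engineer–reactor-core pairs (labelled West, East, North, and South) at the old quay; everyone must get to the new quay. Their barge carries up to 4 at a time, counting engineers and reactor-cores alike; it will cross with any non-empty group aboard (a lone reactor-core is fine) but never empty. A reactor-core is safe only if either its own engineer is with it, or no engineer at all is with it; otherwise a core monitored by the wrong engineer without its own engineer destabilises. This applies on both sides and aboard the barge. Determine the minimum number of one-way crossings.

Counting alone: each trip to the new quay takes at most 4 across and each return brings at least 1 back, so after t trips out (and t−1 returns) at most 4t − (t−1) of the 8 are across; that first reaches 8 at t = 3, so at least 5 crossings are needed.
The plan below uses exactly 5 crossings, so it is optimal:
1. engineer West and reactor-core West cross → the new quay.
2. engineer West crosses ← the old quay.
3. engineer East, engineer North, engineer South, and engineer West cross → the new quay.
4. reactor-core West crosses ← the old quay.
5. reactor-core East, reactor-core North, reactor-core South, and reactor-core West cross → the new quay.

5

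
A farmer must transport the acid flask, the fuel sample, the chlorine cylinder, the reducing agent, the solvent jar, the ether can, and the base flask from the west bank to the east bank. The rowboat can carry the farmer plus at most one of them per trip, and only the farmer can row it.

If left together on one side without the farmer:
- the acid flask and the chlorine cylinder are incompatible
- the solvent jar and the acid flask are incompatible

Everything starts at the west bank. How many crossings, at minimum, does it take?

15

Counting alone: the farmer can take at most 1 across per trip to the east bank, so moving all 7 needs at least 7 loaded trips out, with a return between consecutive ones — at least 13 crossings.
The safety rule pushes this higher. Following every safe sequence of crossings, the most of the 7 that can be at the east bank as the rowboat arrives there on crossing 13 is 6 — never all 7.
So no plan with fewer than 15 crossings exists, and this one achieves 15:
1. Farmer goes to the east bank with the acid flask.  [the west bank: the base flask, the chlorine cylinder, the ether can, the fuel sample, the reducing agent, the solvent jar | the east bank: the acid flask]
2. Farmer goes back to the west bank alone.  [the west bank: the base flask, the chlorine cylinder, the ether can, the fuel sample, the reducing agent, the solvent jar | the east bank: the acid flask]
3. Farmer goes to the east bank with the fuel sample.  [the west bank: the base flask, the chlorine cylinder, the ether can, the reducing agent, the solvent jar | the east bank: the acid flask, the fuel sample]
4. Farmer goes back to the west bank alone.  [the west bank: the base flask, the chlorine cylinder, the ether can, the reducing agent, the solvent jar | the east bank: the acid flask, the fuel sample]
5. Farmer goes to the east bank with the chlorine cylinder.  [the west bank: the base flask, the ether can, the reducing agent, the solvent jar | the east bank: the acid flask, the chlorine cylinder, the fuel sample]
6. Farmer goes back to the west bank with the acid flask.  [the west bank: the acid flask, the base flask, the ether can, the reducing agent, the solvent jar | the east bank: the chlorine cylinder, the fuel sample]
7. Farmer goes to the east bank with the solvent jar.  [the west bank: the acid flask, the base flask, the ether can, the reducing agent | the east bank: the chlorine cylinder, the fuel sample, the solvent jar]
8. Farmer goes back to the west bank alone.  [the west bank: the acid flask, the base flask, the ether can, the reducing agent | the east bank: the chlorine cylinder, the fuel sample, the solvent jar]
9. Farmer goes to the east bank with the reducing agent.  [the west bank: the acid flask, the base flask, the ether can | the east bank: the chlorine cylinder, the fuel sample, the reducing agent, the solvent jar]
10. Farmer goes back to the west bank alone.  [the west bank: the acid flask, the base flask, the ether can | the east bank: the chlorine cylinder, the fuel sample, the reducing agent, the solvent jar]
11. Farmer goes to the east bank with the ether can.  [the west bank: the acid flask, the base flask | the east bank: the chlorine cylinder, the ether can, the fuel sample, the reducing agent, the solvent jar]
12. Farmer goes back to the west bank alone.  [the west bank: the acid flask, the base flask | the east bank: the chlorine cylinder, the ether can, the fuel sample, the reducing agent, the solvent jar]
13. Farmer goes to the east bank with the base flask.  [the west bank: the acid flask | the east bank: the base flask, the chlorine cylinder, the ether can, the fuel sample, the reducing agent, the solvent jar]
14. Farmer goes back to the west bank alone.  [the west bank: the acid flask | the east bank: the base flask, the chlorine cylinder, the ether can, the fuel sample, the reducing agent, the solvent jar]
15. Farmer goes to the east bank with the acid flask.  [the west bank: — | the east bank: the acid flask, the base flask, the chlorine cylinder, the ether can, the fuel sample, the reducing agent, the solvent jar]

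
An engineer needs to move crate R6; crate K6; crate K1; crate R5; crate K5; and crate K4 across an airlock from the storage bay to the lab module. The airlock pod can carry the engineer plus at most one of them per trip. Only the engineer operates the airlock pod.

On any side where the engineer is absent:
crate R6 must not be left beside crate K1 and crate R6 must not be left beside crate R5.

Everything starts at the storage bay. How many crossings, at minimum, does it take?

Counting alone: the engineer can take at most 1 across per trip to the lab module, so moving all 6 needs at least 6 loaded trips out, with a return between consecutive ones — at least 11 crossings.
The safety rule pushes this higher. Following every safe sequence of crossings, the most of the 6 that can be at the lab module as the airlock pod arrives there on crossing 11 is 5 — never all 6.
So no plan with fewer than 13 crossings exists, and this one achieves 13:
1. Engineer goes to the lab module with crate R6.  [the storage bay: crate K1, crate K4, crate K5, crate K6, crate R5 | the lab module: crate R6]
2. Engineer goes back to the storage bay alone.  [the storage bay: crate K1, crate K4, crate K5, crate K6, crate R5 | the lab module: crate R6]
3. Engineer goes to the lab module with crate K6.  [the storage bay: crate K1, crate K4, crate K5, crate R5 | the lab module: crate K6, crate R6]
4. Engineer goes back to the storage bay alone.  [the storage bay: crate K1, crate K4, crate K5, crate R5 | the lab module: crate K6, crate R6]
5. Engineer goes to the lab module with crate K1.  [the storage bay: crate K4, crate K5, crate R5 | the lab module: crate K1, crate K6, crate R6]
6. Engineer goes back to the storage bay with crate R6.  [the storage bay: crate K4, crate K5, crate R5, crate R6 | the lab module: crate K1, crate K6]
7. Engineer goes to the lab module with crate R5.  [the storage bay: crate K4, crate K5, crate R6 | the lab module: crate K1, crate K6, crate R5]
8. Engineer goes back to the storage bay alone.  [the storage bay: crate K4, crate K5, crate R6 | the lab module: crate K1, crate K6, crate R5]
9. Engineer goes to the lab module with crate K5.  [the storage bay: crate K4, crate R6 | the lab module: crate K1, crate K5, crate K6, crate R5]
10. Engineer goes back to the storage bay alone.  [the storage bay: crate K4, crate R6 | the lab module: crate K1, crate K5, crate K6, crate R5]
11. Engineer goes to the lab module with crate K4.  [the storage bay: crate R6 | the lab module: crate K1, crate K4, crate K5, crate K6, crate R5]
12. Engineer goes back to the storage bay alone.  [the storage bay: crate R6 | the lab module: crate K1, crate K4, crate K5, crate K6, crate R5]
13. Engineer goes to the lab module with crate R6.  [the storage bay: — | the lab module: crate K1, crate K4, crate K5, crate K6, crate R5, crate R6]

13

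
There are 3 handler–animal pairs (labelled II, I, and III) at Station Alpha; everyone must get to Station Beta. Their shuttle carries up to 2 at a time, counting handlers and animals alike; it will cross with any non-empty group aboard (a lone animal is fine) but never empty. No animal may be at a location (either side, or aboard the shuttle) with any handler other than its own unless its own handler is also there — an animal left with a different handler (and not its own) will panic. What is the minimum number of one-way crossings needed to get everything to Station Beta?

Counting alone: each trip to Station Beta takes at most 2 across and each return brings at least 1 back, so after t trips out (and t−1 returns) at most 2t − (t−1) of the 6 are across; that first reaches 6 at t = 5, so at least 9 crossings are needed.
The safety rule pushes this higher. Following every safe sequence of crossings, the most of the 6 that can be at Station Beta as the shuttle arrives there on crossing 9 is 5 — never all 6.
So no plan with fewer than 11 crossings exists, and this one achieves 11:
1. animal II and handler II cross → Station Beta.
2. handler II crosses ← Station Alpha.
3. animal I and animal III cross → Station Beta.
4. animal II crosses ← Station Alpha.
5. handler I and handler III cross → Station Beta.
6. animal I and handler I cross ← Station Alpha.
7. handler I and handler II cross → Station Beta.
8. animal III crosses ← Station Alpha.
9. animal I and animal II cross → Station Beta.
10. handler III crosses ← Station Alpha.
11. animal III and handler III cross → Station Beta.

11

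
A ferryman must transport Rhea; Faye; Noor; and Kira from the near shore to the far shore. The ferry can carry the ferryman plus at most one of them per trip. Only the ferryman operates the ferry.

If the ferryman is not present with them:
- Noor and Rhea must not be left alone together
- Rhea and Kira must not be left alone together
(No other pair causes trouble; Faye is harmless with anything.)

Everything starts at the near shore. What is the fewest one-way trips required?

Counting alone: the ferryman can take at most 1 across per trip to the far shore, so moving all 4 needs at least 4 loaded trips out, with a return between consecutive ones — at least 7 crossings.
The safety rule pushes this higher. Following every safe sequence of crossings, the most of the 4 that can be at the far shore as the ferry arrives there on crossing 7 is 3 — never all 4.
So no plan with fewer than 9 crossings exists, and this one achieves 9:
1. Ferryman goes to the far shore with Rhea.  [the near shore: Faye, Kira, Noor | the far shore: Rhea]
2. Ferryman goes back to the near shore alone.  [the near shore: Faye, Kira, Noor | the far shore: Rhea]
3. Ferryman goes to the far shore with Faye.  [the near shore: Kira, Noor | the far shore: Faye, Rhea]
4. Ferryman goes back to the near shore alone.  [the near shore: Kira, Noor | the far shore: Faye, Rhea]
5. Ferryman goes to the far shore with Noor.  [the near shore: Kira | the far shore: Faye, Noor, Rhea]
6. Ferryman goes back to the near shore with Rhea.  [the near shore: Kira, Rhea | the far shore: Faye, Noor]
7. Ferryman goes to the far shore with Kira.  [the near shore: Rhea | the far shore: Faye, Kira, Noor]
8. Ferryman goes back to the near shore alone.  [the near shore: Rhea | the far shore: Faye, Kira, Noor]
9. Ferryman goes to the far shore with Rhea.  [the near shore: — | the far shore: Faye, Kira, Noor, Rhea]

9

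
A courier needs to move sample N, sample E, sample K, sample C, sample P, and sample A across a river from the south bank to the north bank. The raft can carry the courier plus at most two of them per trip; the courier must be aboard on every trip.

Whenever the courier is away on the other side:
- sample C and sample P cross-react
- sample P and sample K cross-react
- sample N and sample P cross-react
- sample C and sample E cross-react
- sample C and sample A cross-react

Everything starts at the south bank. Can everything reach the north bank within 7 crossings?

Yes

Yes — this plan uses 7 crossings (≤ 7):
1. Courier goes to the north bank with sample C and sample P.  [the south bank: sample A, sample E, sample K, sample N | the north bank: sample C, sample P]
2. Courier goes back to the south bank with sample C.  [the south bank: sample A, sample C, sample E, sample K, sample N | the north bank: sample P]
3. Courier goes to the north bank with sample A and sample E.  [the south bank: sample C, sample K, sample N | the north bank: sample A, sample E, sample P]
4. Courier goes back to the south bank alone.  [the south bank: sample C, sample K, sample N | the north bank: sample A, sample E, sample P]
5. Courier goes to the north bank with sample K and sample N.  [the south bank: sample C | the north bank: sample A, sample E, sample K, sample N, sample P]
6. Courier goes back to the south bank with sample P.  [the south bank: sample C, sample P | the north bank: sample A, sample E, sample K, sample N]
7. Courier goes to the north bank with sample C and sample P.  [the south bank: — | the north bank: sample A, sample C, sample E, sample K, sample N, sample P]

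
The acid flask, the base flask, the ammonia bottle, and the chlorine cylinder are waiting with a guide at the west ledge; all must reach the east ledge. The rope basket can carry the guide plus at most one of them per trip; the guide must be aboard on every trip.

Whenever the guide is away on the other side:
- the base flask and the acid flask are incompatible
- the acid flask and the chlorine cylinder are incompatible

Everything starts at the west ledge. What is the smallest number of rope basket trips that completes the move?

Counting alone: the guide can take at most 1 across per trip to the east ledge, so moving all 4 needs at least 4 loaded trips out, with a return between consecutive ones — at least 7 crossings.
The safety rule pushes this higher. Following every safe sequence of crossings, the most of the 4 that can be at the east ledge as the rope basket arrives there on crossing 7 is 3 — never all 4.
So no plan with fewer than 9 crossings exists, and this one achieves 9:
1. Guide goes to the east ledge with the acid flask.  [the west ledge: the ammonia bottle, the base flask, the chlorine cylinder | the east ledge: the acid flask]
2. Guide goes back to the west ledge alone.  [the west ledge: the ammonia bottle, the base flask, the chlorine cylinder | the east ledge: the acid flask]
3. Guide goes to the east ledge with the base flask.  [the west ledge: the ammonia bottle, the chlorine cylinder | the east ledge: the acid flask, the base flask]
4. Guide goes back to the west ledge with the acid flask.  [the west ledge: the acid flask, the ammonia bottle, the chlorine cylinder | the east ledge: the base flask]
5. Guide goes to the east ledge with the chlorine cylinder.  [the west ledge: the acid flask, the ammonia bottle | the east ledge: the base flask, the chlorine cylinder]
6. Guide goes back to the west ledge alone.  [the west ledge: the acid flask, the ammonia bottle | the east ledge: the base flask, the chlorine cylinder]
7. Guide goes to the east ledge with the ammonia bottle.  [the west ledge: the acid flask | the east ledge: the ammonia bottle, the base flask, the chlorine cylinder]
8. Guide goes back to the west ledge alone.  [the west ledge: the acid flask | the east ledge: the ammonia bottle, the base flask, the chlorine cylinder]
9. Guide goes to the east ledge with the acid flask.  [the west ledge: — | the east ledge: the acid flask, the ammonia bottle, the base flask, the chlorine cylinder]

9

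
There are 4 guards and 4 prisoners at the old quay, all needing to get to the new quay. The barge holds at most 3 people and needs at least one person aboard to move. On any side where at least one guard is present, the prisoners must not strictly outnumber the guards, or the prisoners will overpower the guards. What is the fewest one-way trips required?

9

Counting alone: each trip to the new quay takes at most 3 across and each return brings at least 1 back, so after t trips out (and t−1 returns) at most 3t − (t−1) of the 8 are across; that first reaches 8 at t = 4, so at least 7 crossings are needed.
The safety rule pushes this higher. Following every safe sequence of crossings, the most of the 8 that can be at the new quay as the barge arrives there on crossing 7 is 7 — never all 8.
So no plan with fewer than 9 crossings exists, and this one achieves 9:
1. 2 prisoners → the new quay.  (the old quay: 4G 2P; the new quay: 0G 2P)
2. 1 prisoner ← the old quay.  (the old quay: 4G 3P; the new quay: 0G 1P)
3. 3 prisoners → the new quay.  (the old quay: 4G 0P; the new quay: 0G 4P)
4. 1 prisoner ← the old quay.  (the old quay: 4G 1P; the new quay: 0G 3P)
5. 3 guards → the new quay.  (the old quay: 1G 1P; the new quay: 3G 3P)
6. 1 guard and 1 prisoner ← the old quay.  (the old quay: 2G 2P; the new quay: 2G 2P)
7. 2 guards → the new quay.  (the old quay: 0G 2P; the new quay: 4G 2P)
8. 1 prisoner ← the old quay.  (the old quay: 0G 3P; the new quay: 4G 1P)
9. 3 prisoners → the new quay.  (the old quay: 0G 0P; the new quay: 4G 4P)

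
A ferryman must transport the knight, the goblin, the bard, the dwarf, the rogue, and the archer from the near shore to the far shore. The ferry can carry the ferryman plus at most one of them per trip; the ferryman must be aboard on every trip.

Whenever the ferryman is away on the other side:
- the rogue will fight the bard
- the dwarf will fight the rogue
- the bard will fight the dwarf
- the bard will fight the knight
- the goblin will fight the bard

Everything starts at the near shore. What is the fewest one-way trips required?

impossible

Whatever the first load, the items left behind include a forbidden pair without the ferryman. No opening move is safe, so no plan exists.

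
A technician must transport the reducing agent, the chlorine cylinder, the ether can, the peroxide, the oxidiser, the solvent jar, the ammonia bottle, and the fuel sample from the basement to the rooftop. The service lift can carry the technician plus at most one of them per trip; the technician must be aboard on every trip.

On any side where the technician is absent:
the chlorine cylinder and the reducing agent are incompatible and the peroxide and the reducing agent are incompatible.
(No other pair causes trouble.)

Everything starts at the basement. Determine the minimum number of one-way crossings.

Counting alone: the technician can take at most 1 across per trip to the rooftop, so moving all 8 needs at least 8 loaded trips out, with a return between consecutive ones — at least 15 crossings.
The safety rule pushes this higher. Following every safe sequence of crossings, the most of the 8 that can be at the rooftop as the service lift arrives there on crossing 15 is 7 — never all 8.
So no plan with fewer than 17 crossings exists, and this one achieves 17:
1. Technician goes to the rooftop with the reducing agent.  [the basement: the ammonia bottle, the chlorine cylinder, the ether can, the fuel sample, the oxidiser, the peroxide, the solvent jar | the rooftop: the reducing agent]
2. Technician goes back to the basement alone.  [the basement: the ammonia bottle, the chlorine cylinder, the ether can, the fuel sample, the oxidiser, the peroxide, the solvent jar | the rooftop: the reducing agent]
3. Technician goes to the rooftop with the chlorine cylinder.  [the basement: the ammonia bottle, the ether can, the fuel sample, the oxidiser, the peroxide, the solvent jar | the rooftop: the chlorine cylinder, the reducing agent]
4. Technician goes back to the basement with the reducing agent.  [the basement: the ammonia bottle, the ether can, the fuel sample, the oxidiser, the peroxide, the reducing agent, the solvent jar | the rooftop: the chlorine cylinder]
5. Technician goes to the rooftop with the peroxide.  [the basement: the ammonia bottle, the ether can, the fuel sample, the oxidiser, the reducing agent, the solvent jar | the rooftop: the chlorine cylinder, the peroxide]
6. Technician goes back to the basement alone.  [the basement: the ammonia bottle, the ether can, the fuel sample, the oxidiser, the reducing agent, the solvent jar | the rooftop: the chlorine cylinder, the peroxide]
7. Technician goes to the rooftop with the ether can.  [the basement: the ammonia bottle, the fuel sample, the oxidiser, the reducing agent, the solvent jar | the rooftop: the chlorine cylinder, the ether can, the peroxide]
8. Technician goes back to the basement alone.  [the basement: the ammonia bottle, the fuel sample, the oxidiser, the reducing agent, the solvent jar | the rooftop: the chlorine cylinder, the ether can, the peroxide]
9. Technician goes to the rooftop with the oxidiser.  [the basement: the ammonia bottle, the fuel sample, the reducing agent, the solvent jar | the rooftop: the chlorine cylinder, the ether can, the oxidiser, the peroxide]
10. Technician goes back to the basement alone.  [the basement: the ammonia bottle, the fuel sample, the reducing agent, the solvent jar | the rooftop: the chlorine cylinder, the ether can, the oxidiser, the peroxide]
11. Technician goes to the rooftop with the solvent jar.  [the basement: the ammonia bottle, the fuel sample, the reducing agent | the rooftop: the chlorine cylinder, the ether can, the oxidiser, the peroxide, the solvent jar]
12. Technician goes back to the basement alone.  [the basement: the ammonia bottle, the fuel sample, the reducing agent | the rooftop: the chlorine cylinder, the ether can, the oxidiser, the peroxide, the solvent jar]
13. Technician goes to the rooftop with the ammonia bottle.  [the basement: the fuel sample, the reducing agent | the rooftop: the ammonia bottle, the chlorine cylinder, the ether can, the oxidiser, the peroxide, the solvent jar]
14. Technician goes back to the basement alone.  [the basement: the fuel sample, the reducing agent | the rooftop: the ammonia bottle, the chlorine cylinder, the ether can, the oxidiser, the peroxide, the solvent jar]
15. Technician goes to the rooftop with the fuel sample.  [the basement: the reducing agent | the rooftop: the ammonia bottle, the chlorine cylinder, the ether can, the fuel sample, the oxidiser, the peroxide, the solvent jar]
16. Technician goes back to the basement alone.  [the basement: the reducing agent | the rooftop: the ammonia bottle, the chlorine cylinder, the ether can, the fuel sample, the oxidiser, the peroxide, the solvent jar]
17. Technician goes to the rooftop with the reducing agent.  [the basement: — | the rooftop: the ammonia bottle, the chlorine cylinder, the ether can, the fuel sample, the oxidiser, the peroxide, the reducing agent, the solvent jar]

17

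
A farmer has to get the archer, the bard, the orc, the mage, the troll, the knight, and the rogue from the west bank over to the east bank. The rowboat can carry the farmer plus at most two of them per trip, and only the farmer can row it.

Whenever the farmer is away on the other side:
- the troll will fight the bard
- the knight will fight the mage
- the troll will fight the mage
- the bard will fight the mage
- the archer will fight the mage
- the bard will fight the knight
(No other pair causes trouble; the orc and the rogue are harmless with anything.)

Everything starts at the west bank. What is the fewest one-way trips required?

Counting alone: the farmer can take at most 2 across per trip to the east bank, so moving all 7 needs at least 4 loaded trips out, with a return between consecutive ones — at least 7 crossings.
The safety rule pushes this higher. Following every safe sequence of crossings, the most of the 7 that can be at the east bank as the rowboat arrives there on crossings 7, 9 is 5, 6 respectively — never all 7.
So no plan with fewer than 11 crossings exists, and this one achieves 11:
1. Farmer goes to the east bank with the bard and the mage.  [the west bank: the archer, the knight, the orc, the rogue, the troll | the east bank: the bard, the mage]
2. Farmer goes back to the west bank with the bard.  [the west bank: the archer, the bard, the knight, the orc, the rogue, the troll | the east bank: the mage]
3. Farmer goes to the east bank with the archer and the bard.  [the west bank: the knight, the orc, the rogue, the troll | the east bank: the archer, the bard, the mage]
4. Farmer goes back to the west bank with the mage.  [the west bank: the knight, the mage, the orc, the rogue, the troll | the east bank: the archer, the bard]
5. Farmer goes to the east bank with the mage and the orc.  [the west bank: the knight, the rogue, the troll | the east bank: the archer, the bard, the mage, the orc]
6. Farmer goes back to the west bank with the mage.  [the west bank: the knight, the mage, the rogue, the troll | the east bank: the archer, the bard, the orc]
7. Farmer goes to the east bank with the mage and the rogue.  [the west bank: the knight, the troll | the east bank: the archer, the bard, the mage, the orc, the rogue]
8. Farmer goes back to the west bank with the mage.  [the west bank: the knight, the mage, the troll | the east bank: the archer, the bard, the orc, the rogue]
9. Farmer goes to the east bank with the knight and the troll.  [the west bank: the mage | the east bank: the archer, the bard, the knight, the orc, the rogue, the troll]
10. Farmer goes back to the west bank with the bard.  [the west bank: the bard, the mage | the east bank: the archer, the knight, the orc, the rogue, the troll]
11. Farmer goes to the east bank with the bard and the mage.  [the west bank: — | the east bank: the archer, the bard, the knight, the mage, the orc, the rogue, the troll]

11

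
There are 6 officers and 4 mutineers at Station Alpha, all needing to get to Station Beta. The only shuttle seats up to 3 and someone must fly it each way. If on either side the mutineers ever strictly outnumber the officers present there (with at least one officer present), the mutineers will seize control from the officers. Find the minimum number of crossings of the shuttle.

9

Counting alone: each trip to Station Beta takes at most 3 across and each return brings at least 1 back, so after t trips out (and t−1 returns) at most 3t − (t−1) of the 10 are across; that first reaches 10 at t = 5, so at least 9 crossings are needed.
The plan below uses exactly 9 crossings, so it is optimal:
1. 2 mutineers → Station Beta.  (Station Alpha: 6O 2M; Station Beta: 0O 2M)
2. 1 mutineer ← Station Alpha.  (Station Alpha: 6O 3M; Station Beta: 0O 1M)
3. 3 mutineers → Station Beta.  (Station Alpha: 6O 0M; Station Beta: 0O 4M)
4. 1 mutineer ← Station Alpha.  (Station Alpha: 6O 1M; Station Beta: 0O 3M)
5. 3 officers → Station Beta.  (Station Alpha: 3O 1M; Station Beta: 3O 3M)
6. 1 mutineer ← Station Alpha.  (Station Alpha: 3O 2M; Station Beta: 3O 2M)
7. 1 officer and 2 mutineers → Station Beta.  (Station Alpha: 2O 0M; Station Beta: 4O 4M)
8. 1 mutineer ← Station Alpha.  (Station Alpha: 2O 1M; Station Beta: 4O 3M)
9. 2 officers and 1 mutineer → Station Beta.  (Station Alpha: 0O 0M; Station Beta: 6O 4M)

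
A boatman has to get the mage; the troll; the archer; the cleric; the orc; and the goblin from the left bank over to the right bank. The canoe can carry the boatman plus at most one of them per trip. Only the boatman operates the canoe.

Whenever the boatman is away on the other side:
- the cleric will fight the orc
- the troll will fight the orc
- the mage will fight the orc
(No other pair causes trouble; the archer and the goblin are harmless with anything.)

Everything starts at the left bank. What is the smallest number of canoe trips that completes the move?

impossible

Following every safe sequence of crossings from the start, the most of the 6 that can be at the right bank as the canoe arrives there on crossings 1, 3, 5, 7 is 1, 2, 3, 4 respectively; the best ever achieved is 4 of 6.
From crossing 9 on, no configuration arises that was not already reachable earlier: only 36 distinct safe configurations (who is on which side, and where the canoe is) can ever be reached, none of them has everyone across, and every continuation just revisits them. So no valid plan exists.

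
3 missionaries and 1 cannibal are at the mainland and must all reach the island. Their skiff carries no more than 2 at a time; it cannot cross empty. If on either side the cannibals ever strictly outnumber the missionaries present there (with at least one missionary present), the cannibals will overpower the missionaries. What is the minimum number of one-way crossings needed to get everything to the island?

Counting alone: each trip to the island takes at most 2 across and each return brings at least 1 back, so after t trips out (and t−1 returns) at most 2t − (t−1) of the 4 are across; that first reaches 4 at t = 3, so at least 5 crossings are needed.
The plan below uses exactly 5 crossings, so it is optimal:
1. 1 missionary and 1 cannibal → the island.  (the mainland: 2M 0C; the island: 1M 1C)
2. 1 cannibal ← the mainland.  (the mainland: 2M 1C; the island: 1M 0C)
3. 1 missionary and 1 cannibal → the island.  (the mainland: 1M 0C; the island: 2M 1C)
4. 1 cannibal ← the mainland.  (the mainland: 1M 1C; the island: 2M 0C)
5. 1 missionary and 1 cannibal → the island.  (the mainland: 0M 0C; the island: 3M 1C)

5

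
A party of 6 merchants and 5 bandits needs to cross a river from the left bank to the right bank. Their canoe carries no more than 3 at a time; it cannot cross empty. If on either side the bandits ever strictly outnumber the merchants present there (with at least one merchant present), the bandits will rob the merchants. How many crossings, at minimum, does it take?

9

Counting alone: each trip to the right bank takes at most 3 across and each return brings at least 1 back, so after t trips out (and t−1 returns) at most 3t − (t−1) of the 11 are across; that first reaches 11 at t = 5, so at least 9 crossings are needed.
The plan below uses exactly 9 crossings, so it is optimal:
1. 3 bandits → the right bank.  (the left bank: 6M 2B; the right bank: 0M 3B)
2. 1 bandit ← the left bank.  (the left bank: 6M 3B; the right bank: 0M 2B)
3. 3 merchants → the right bank.  (the left bank: 3M 3B; the right bank: 3M 2B)
4. 1 merchant ← the left bank.  (the left bank: 4M 3B; the right bank: 2M 2B)
5. 2 merchants and 1 bandit → the right bank.  (the left bank: 2M 2B; the right bank: 4M 3B)
6. 1 merchant ← the left bank.  (the left bank: 3M 2B; the right bank: 3M 3B)
7. 2 merchants and 1 bandit → the right bank.  (the left bank: 1M 1B; the right bank: 5M 4B)
8. 1 merchant ← the left bank.  (the left bank: 2M 1B; the right bank: 4M 4B)
9. 2 merchants and 1 bandit → the right bank.  (the left bank: 0M 0B; the right bank: 6M 5B)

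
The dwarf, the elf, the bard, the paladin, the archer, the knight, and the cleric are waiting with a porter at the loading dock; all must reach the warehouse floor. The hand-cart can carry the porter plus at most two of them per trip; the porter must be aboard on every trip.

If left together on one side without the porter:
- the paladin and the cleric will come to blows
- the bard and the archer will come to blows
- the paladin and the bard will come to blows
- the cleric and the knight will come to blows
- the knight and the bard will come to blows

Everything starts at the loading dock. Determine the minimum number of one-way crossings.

Counting alone: the porter can take at most 2 across per trip to the warehouse floor, so moving all 7 needs at least 4 loaded trips out, with a return between consecutive ones — at least 7 crossings.
The safety rule pushes this higher. Following every safe sequence of crossings, the most of the 7 that can be at the warehouse floor as the hand-cart arrives there on crossing 7 is 6 — never all 7.
So no plan with fewer than 9 crossings exists, and this one achieves 9:
1. Porter goes to the warehouse floor with the bard and the cleric.  [the loading dock: the archer, the dwarf, the elf, the knight, the paladin | the warehouse floor: the bard, the cleric]
2. Porter goes back to the loading dock alone.  [the loading dock: the archer, the dwarf, the elf, the knight, the paladin | the warehouse floor: the bard, the cleric]
3. Porter goes to the warehouse floor with the dwarf.  [the loading dock: the archer, the elf, the knight, the paladin | the warehouse floor: the bard, the cleric, the dwarf]
4. Porter goes back to the loading dock alone.  [the loading dock: the archer, the elf, the knight, the paladin | the warehouse floor: the bard, the cleric, the dwarf]
5. Porter goes to the warehouse floor with the elf and the paladin.  [the loading dock: the archer, the knight | the warehouse floor: the bard, the cleric, the dwarf, the elf, the paladin]
6. Porter goes back to the loading dock with the bard and the cleric.  [the loading dock: the archer, the bard, the cleric, the knight | the warehouse floor: the dwarf, the elf, the paladin]
7. Porter goes to the warehouse floor with the archer and the knight.  [the loading dock: the bard, the cleric | the warehouse floor: the archer, the dwarf, the elf, the knight, the paladin]
8. Porter goes back to the loading dock alone.  [the loading dock: the bard, the cleric | the warehouse floor: the archer, the dwarf, the elf, the knight, the paladin]
9. Porter goes to the warehouse floor with the bard and the cleric.  [the loading dock: — | the warehouse floor: the archer, the bard, the cleric, the dwarf, the elf, the knight, the paladin]

9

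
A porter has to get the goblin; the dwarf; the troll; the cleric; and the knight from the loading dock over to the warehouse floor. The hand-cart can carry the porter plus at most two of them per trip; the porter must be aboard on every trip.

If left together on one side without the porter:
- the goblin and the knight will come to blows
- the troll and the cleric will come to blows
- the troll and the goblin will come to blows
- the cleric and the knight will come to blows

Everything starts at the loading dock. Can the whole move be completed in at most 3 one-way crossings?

No

Counting alone: the porter can take at most 2 across per trip to the warehouse floor, so moving all 5 needs at least 3 loaded trips out, with a return between consecutive ones — at least 5 crossings.
Since 3 < 5, 3 crossings cannot be enough. (The shortest complete plan in fact takes 5:)
1. Porter goes to the warehouse floor with the cleric and the goblin.
2. Porter goes back to the loading dock alone.
3. Porter goes to the warehouse floor with the dwarf.
4. Porter goes back to the loading dock alone.
5. Porter goes to the warehouse floor with the knight and the troll.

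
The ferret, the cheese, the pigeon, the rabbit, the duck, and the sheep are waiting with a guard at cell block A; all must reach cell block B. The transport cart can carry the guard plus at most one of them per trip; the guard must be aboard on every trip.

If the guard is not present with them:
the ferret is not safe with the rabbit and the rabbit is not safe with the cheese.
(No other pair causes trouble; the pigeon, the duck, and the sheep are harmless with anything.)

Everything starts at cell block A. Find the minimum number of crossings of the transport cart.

Counting alone: the guard can take at most 1 across per trip to cell block B, so moving all 6 needs at least 6 loaded trips out, with a return between consecutive ones — at least 11 crossings.
The safety rule pushes this higher. Following every safe sequence of crossings, the most of the 6 that can be at cell block B as the transport cart arrives there on crossing 11 is 5 — never all 6.
So no plan with fewer than 13 crossings exists, and this one achieves 13:
1. Guard goes to cell block B with the rabbit.  [cell block A: the cheese, the duck, the ferret, the pigeon, the sheep | cell block B: the rabbit]
2. Guard goes back to cell block A alone.  [cell block A: the cheese, the duck, the ferret, the pigeon, the sheep | cell block B: the rabbit]
3. Guard goes to cell block B with the ferret.  [cell block A: the cheese, the duck, the pigeon, the sheep | cell block B: the ferret, the rabbit]
4. Guard goes back to cell block A with the rabbit.  [cell block A: the cheese, the duck, the pigeon, the rabbit, the sheep | cell block B: the ferret]
5. Guard goes to cell block B with the cheese.  [cell block A: the duck, the pigeon, the rabbit, the sheep | cell block B: the cheese, the ferret]
6. Guard goes back to cell block A alone.  [cell block A: the duck, the pigeon, the rabbit, the sheep | cell block B: the cheese, the ferret]
7. Guard goes to cell block B with the pigeon.  [cell block A: the duck, the rabbit, the sheep | cell block B: the cheese, the ferret, the pigeon]
8. Guard goes back to cell block A alone.  [cell block A: the duck, the rabbit, the sheep | cell block B: the cheese, the ferret, the pigeon]
9. Guard goes to cell block B with the duck.  [cell block A: the rabbit, the sheep | cell block B: the cheese, the duck, the ferret, the pigeon]
10. Guard goes back to cell block A alone.  [cell block A: the rabbit, the sheep | cell block B: the cheese, the duck, the ferret, the pigeon]
11. Guard goes to cell block B with the sheep.  [cell block A: the rabbit | cell block B: the cheese, the duck, the ferret, the pigeon, the sheep]
12. Guard goes back to cell block A alone.  [cell block A: the rabbit | cell block B: the cheese, the duck, the ferret, the pigeon, the sheep]
13. Guard goes to cell block B with the rabbit.  [cell block A: — | cell block B: the cheese, the duck, the ferret, the pigeon, the rabbit, the sheep]

13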